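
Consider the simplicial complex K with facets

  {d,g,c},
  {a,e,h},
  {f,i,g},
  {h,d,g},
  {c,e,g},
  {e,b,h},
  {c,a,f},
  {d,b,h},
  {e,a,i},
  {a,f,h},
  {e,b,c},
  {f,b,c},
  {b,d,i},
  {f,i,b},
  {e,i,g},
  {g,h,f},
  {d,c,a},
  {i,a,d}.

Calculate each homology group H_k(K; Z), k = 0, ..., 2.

We work with the vertex ordering a < b < c < d < e < f < g < h < i. The simplices of K, each written with vertices in increasing order, are:

  0-simplices (9): a, b, c, d, e, f, g, h, i
  1-simplices (27): ac, ad, ae, af, ah, ai, bc, bd, be, bf, bh, bi, cd, ce, cf, cg, dg, dh, di, eg, eh, ei, fg, fh, fi, gh, gi
  2-simplices (18): acd, acf, adi, aeh, aei, afh, bce, bcf, bdh, bdi, beh, bfi, cdg, ceg, dgh, egi, fgh, fgi

so the chain groups are C_0 ≅ Z^9, C_1 ≅ Z^27, C_2 ≅ Z^18.

∂_1: C_1 → C_0 is given by ∂[p,q] = [q] − [p]. For instance
  ∂di = i − d.
The resulting 9×27 matrix has rank 8, and its Smith normal form has invariant factors (1,1,1,1,1,1,1,1).

∂_2: C_2 → C_1 acts by ∂[p,q,r] = [q,r] − [p,r] + [p,q]. For instance
  ∂beh = eh − bh + be,
  ∂aeh = eh − ah + ae.
As a 27×18 matrix over Z this has rank 17, with invariant factors (1,1,1,1,1,1,1,1,1,1,1,1,1,1,1,1,1).

Computing H_k = (kernel of ∂_k) / (image of ∂_{k+1}):

  H_0: rank C_0 − rank ∂_1 = 9 − 8 = 1, and the invariant factors of ∂_1 are all 1, so H_0 ≅ Z.
  H_1: rank ker ∂_1 − rank ∂_2 = (27 − 8) − 17 = 2, and the invariant factors of ∂_2 are all 1, so H_1 ≅ Z^2.
  H_2: rank ker ∂_2 − rank ∂_3 = (18 − 17) − 0 = 1, and there is no ∂_3, so H_2 ≅ Z.

H_0 = Z,  H_1 = Z^2,  H_2 = Z.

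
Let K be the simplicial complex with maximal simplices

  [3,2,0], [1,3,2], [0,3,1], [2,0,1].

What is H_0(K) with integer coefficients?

We work with the vertex ordering 0 < 1 < 2 < 3. The simplices of K, each written with vertices in increasing order, are:

  0-simplices (4): [0], [1], [2], [3]
  1-simplices (6): [0,1], [0,2], [0,3], [1,2], [1,3], [2,3]
  2-simplices (4): [0,1,2], [0,1,3], [0,2,3], [1,2,3]

so the chain groups are C_0 ≅ Z^4, C_1 ≅ Z^6, C_2 ≅ Z^4.

∂_1: C_1 → C_0 maps an edge to its endpoints' difference, ∂[p,q] = q − p. For instance
  ∂[2,3] = [3] − [2].
The 4×6 boundary matrix has rank 3 and Smith normal form diag(1,1,1).

Boundary ∂_2: C_2 → C_1 sends each 2-simplex [p,q,r] to [q,r] − [p,r] + [p,q]. For instance
  ∂[0,1,3] = [1,3] − [0,3] + [0,1],
  ∂[0,1,2] = [1,2] − [0,2] + [0,1].
The 6×4 boundary matrix has rank 3 and Smith normal form diag(1,1,1).

Now H_k = ker ∂_k / im ∂_{k+1}, so:

  H_0: rank C_0 − rank ∂_1 = 4 − 3 = 1, and the invariant factors of ∂_1 are all 1, so H_0 = Z.

H_0 = Z.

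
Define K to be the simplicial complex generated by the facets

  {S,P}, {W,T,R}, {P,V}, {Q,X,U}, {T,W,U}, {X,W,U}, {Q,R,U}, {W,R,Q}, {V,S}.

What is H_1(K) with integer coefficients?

K has 9 vertices, 15 edges, 6 triangles.
rank ∂_1 = 7, rank ∂_2 = 6 ⇒ b_1 = 15 − 7 − 6 = 2; all invariant factors of ∂_2 are 1 so no torsion. So H_1 ≅ Z^2.

H_1 = Z^2.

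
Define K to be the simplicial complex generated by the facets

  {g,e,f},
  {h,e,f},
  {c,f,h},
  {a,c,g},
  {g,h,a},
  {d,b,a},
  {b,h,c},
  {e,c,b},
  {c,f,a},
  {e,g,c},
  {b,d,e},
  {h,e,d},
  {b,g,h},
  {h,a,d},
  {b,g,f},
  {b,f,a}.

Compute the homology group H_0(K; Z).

Take the total order a < b < c < d < e < f < g < h on the vertex set. Then K (dimension 2) consists of the simplices:

  0-simplices (8): a, b, c, d, e, f, g, h
  1-simplices (24): ab, ac, ad, af, ag, ah, bc, bd, be, bf, bg, bh, ce, cf, cg, ch, de, dh, ef, eg, eh, fg, fh, gh
  2-simplices (16): abd, abf, acf, acg, adh, agh, bce, bch, bde, bfg, bgh, ceg, cfh, deh, efg, efh

Hence C_0 ≅ Z^8, C_1 ≅ Z^24, C_2 ≅ Z^16.

The boundary map ∂_1: C_1 → C_0 is given by ∂[p,q] = [q] − [p]. For instance
  ∂ce = e − c.
The 8×24 boundary matrix has rank 7 and Smith normal form diag(1,1,1,1,1,1,1).

∂_2: C_2 → C_1 acts by ∂[p,q,r] = [q,r] − [p,r] + [p,q]. For instance
  ∂deh = eh − dh + de,
  ∂agh = gh − ah + ag.
As a 24×16 matrix over Z this has rank 15, with invariant factors (1,1,1,1,1,1,1,1,1,1,1,1,1,1,1).

Reading off H_k = ker ∂_k / im ∂_{k+1}:

  H_0: rank C_0 − rank ∂_1 = 8 − 7 = 1, and the invariant factors of ∂_1 are all 1, so H_0 = Z.

H_0 = Z.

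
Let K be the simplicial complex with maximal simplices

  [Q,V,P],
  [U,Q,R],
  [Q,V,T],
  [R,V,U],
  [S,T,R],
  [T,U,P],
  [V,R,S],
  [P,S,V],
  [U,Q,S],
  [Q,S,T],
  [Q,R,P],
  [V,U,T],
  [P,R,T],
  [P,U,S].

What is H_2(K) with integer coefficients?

H_2 ≅ Z.

Fix the vertex order P < Q < R < S < T < U < V and write every simplex with vertices in increasing order. Then dim K = 2 and the simplices of K are:

  0-simplices (7): P, Q, R, S, T, U, V
  1-simplices (21): PQ, PR, PS, PT, PU, PV, QR, QS, QT, QU, QV, RS, RT, RU, RV, ST, SU, SV, TU, TV, UV
  2-simplices (14): PQR, PQV, PRT, PSU, PSV, PTU, QRU, QST, QSU, QTV, RST, RSV, RUV, TUV

so the chain groups are C_0 ≅ Z^7, C_1 ≅ Z^21, C_2 ≅ Z^14.

Boundary ∂_1: C_1 → C_0 sends each edge [p,q] (with p < q) to q − p.
The resulting 7×21 matrix has rank 6, and its Smith normal form has invariant factors (1,1,1,1,1,1).

Boundary ∂_2: C_2 → C_1 maps a triangle to the signed sum of its edges. For instance
  ∂QTV = TV − QV + QT,
  ∂RUV = UV − RV + RU.
The resulting 21×14 matrix has rank 13, and its Smith normal form has invariant factors (1,1,1,1,1,1,1,1,1,1,1,1,1).

Now H_k = ker ∂_k / im ∂_{k+1}, so:

  H_2: rank ker ∂_2 − rank ∂_3 = (14 − 13) − 0 = 1, and there is no ∂_3, so H_2 ≅ Z.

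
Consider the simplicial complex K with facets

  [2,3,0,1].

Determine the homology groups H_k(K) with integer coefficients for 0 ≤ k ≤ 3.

Fix the vertex order 0 < 1 < 2 < 3 and write every simplex with vertices in increasing order. Then dim K = 3 and the simplices of K are:

  0-simplices (4): [0], [1], [2], [3]
  1-simplices (6): [0,1], [0,2], [0,3], [1,2], [1,3], [2,3]
  2-simplices (4): [0,1,2], [0,1,3], [0,2,3], [1,2,3]
  3-simplices (1): [0,1,2,3]

giving chain groups C_0 ≅ Z^4, C_1 ≅ Z^6, C_2 ≅ Z^4, C_3 ≅ Z^1.

Boundary ∂_1: C_1 → C_0 sends each edge [p,q] (with p < q) to q − p.
The resulting 4×6 matrix has rank 3, and its Smith normal form has invariant factors (1,1,1).

The boundary map ∂_2: C_2 → C_1 sends each 2-simplex [p,q,r] to [q,r] − [p,r] + [p,q]. For instance
  ∂[0,1,2] = [1,2] − [0,2] + [0,1],
  ∂[0,2,3] = [2,3] − [0,3] + [0,2].
As a 6×4 matrix over Z this has rank 3, with invariant factors (1,1,1).

∂_3: C_3 → C_2 sends each 3-simplex σ to the alternating sum Σ_i (−1)^i (σ with its i-th vertex removed). For instance
  ∂[0,1,2,3] = [1,2,3] − [0,2,3] + [0,1,3] − [0,1,2].
As a 4×1 matrix over Z this has rank 1, with invariant factors (1).

Now H_k = ker ∂_k / im ∂_{k+1}, so:

  H_0: rank C_0 − rank ∂_1 = 4 − 3 = 1, and the invariant factors of ∂_1 are all 1, so H_0 ≅ Z.
  H_1: rank ker ∂_1 − rank ∂_2 = (6 − 3) − 3 = 0, and the invariant factors of ∂_2 are all 1, so H_1 ≅ 0.
  H_2: rank ker ∂_2 − rank ∂_3 = (4 − 3) − 1 = 0, and the invariant factors of ∂_3 are all 1, so H_2 ≅ 0.
  H_3: rank ker ∂_3 − rank ∂_4 = (1 − 1) − 0 = 0, and there is no ∂_4, so H_3 ≅ 0.

(K is a triangulation of the 3-simplex.)

H_0 ≅ Z,  H_1 = 0,  H_2 = 0,  H_3 = 0.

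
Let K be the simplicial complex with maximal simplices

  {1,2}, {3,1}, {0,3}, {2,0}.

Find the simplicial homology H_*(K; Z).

H_0 = Z,  H_1 = Z.

Order the vertices as 0 < 1 < 2 < 3. Listing each simplex with vertices in this order, K has dimension 1 with simplices:

  0-simplices (4): [0], [1], [2], [3]
  1-simplices (4): [0,2], [0,3], [1,2], [1,3]

Hence C_0 ≅ Z^4, C_1 ≅ Z^4.

The boundary map ∂_1: C_1 → C_0 sends each edge [p,q] (with p < q) to q − p.
The resulting 4×4 matrix has rank 3, and its Smith normal form has invariant factors (1,1,1).

Now H_k = ker ∂_k / im ∂_{k+1}, so:

  H_0: rank C_0 − rank ∂_1 = 4 − 3 = 1, and the invariant factors of ∂_1 are all 1, so H_0 = Z.
  H_1: rank ker ∂_1 − rank ∂_2 = (4 − 3) − 0 = 1, and there is no ∂_2, so H_1 = Z.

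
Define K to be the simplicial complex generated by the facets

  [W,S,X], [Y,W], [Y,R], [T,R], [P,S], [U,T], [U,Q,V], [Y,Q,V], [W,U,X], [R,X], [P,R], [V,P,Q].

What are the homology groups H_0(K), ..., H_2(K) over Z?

Take the total order P < Q < R < S < T < U < V < W < X < Y on the vertex set. Then K (dimension 2) consists of the simplices:

  0-simplices (10): P, Q, R, S, T, U, V, W, X, Y
  1-simplices (19): PQ, PR, PS, PV, QU, QV, QY, RT, RX, RY, SW, SX, TU, UV, UW, UX, VY, WX, WY
  2-simplices (5): PQV, QUV, QVY, SWX, UWX

giving chain groups C_0 ≅ Z^10, C_1 ≅ Z^19, C_2 ≅ Z^5.

The boundary map ∂_1: C_1 → C_0 maps an edge to its endpoints' difference, ∂[p,q] = q − p.
The 10×19 boundary matrix has rank 9 and Smith normal form diag(1,1,1,1,1,1,1,1,1).

The boundary map ∂_2: C_2 → C_1 maps a triangle to the signed sum of its edges. For instance
  ∂QUV = UV − QV + QU,
  ∂SWX = WX − SX + SW.
As a 19×5 matrix over Z this has rank 5, with invariant factors (1,1,1,1,1).

Now H_k = ker ∂_k / im ∂_{k+1}, so:

  H_0: rank C_0 − rank ∂_1 = 10 − 9 = 1, and the invariant factors of ∂_1 are all 1, so H_0 ≅ Z.
  H_1: rank ker ∂_1 − rank ∂_2 = (19 − 9) − 5 = 5, and the invariant factors of ∂_2 are all 1, so H_1 ≅ Z^5.
  H_2: rank ker ∂_2 − rank ∂_3 = (5 − 5) − 0 = 0, and there is no ∂_3, so H_2 ≅ 0.

H_0 = Z,  H_1 = Z^5,  H_2 = 0.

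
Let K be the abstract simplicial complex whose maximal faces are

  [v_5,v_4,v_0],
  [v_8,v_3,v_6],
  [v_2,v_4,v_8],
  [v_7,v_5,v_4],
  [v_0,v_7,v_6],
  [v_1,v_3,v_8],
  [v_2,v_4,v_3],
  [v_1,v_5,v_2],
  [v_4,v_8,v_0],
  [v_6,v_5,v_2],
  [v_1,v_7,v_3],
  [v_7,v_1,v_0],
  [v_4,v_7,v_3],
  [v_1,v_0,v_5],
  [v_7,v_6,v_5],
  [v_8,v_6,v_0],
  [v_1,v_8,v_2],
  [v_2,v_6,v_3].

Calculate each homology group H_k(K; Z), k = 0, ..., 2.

Order the vertices as v_0 < v_1 < v_2 < v_3 < v_4 < v_5 < v_6 < v_7 < v_8. Listing each simplex with vertices in this order, K has dimension 2 with simplices:

  0-simplices (9): [v_0], [v_1], [v_2], [v_3], [v_4], [v_5], [v_6], [v_7], [v_8]
  1-simplices (27): (27 of them)
  2-simplices (18): (18 of them)

Hence C_0 ≅ Z^9, C_1 ≅ Z^27, C_2 ≅ Z^18.

∂_1: C_1 → C_0 is given by ∂[p,q] = [q] − [p].
The resulting 9×27 matrix has rank 8, and its Smith normal form has invariant factors (1,1,1,1,1,1,1,1).

Boundary ∂_2: C_2 → C_1 maps a triangle to the signed sum of its edges. For instance
  ∂[v_1,v_3,v_7] = [v_3,v_7] − [v_1,v_7] + [v_1,v_3],
  ∂[v_0,v_4,v_8] = [v_4,v_8] − [v_0,v_8] + [v_0,v_4].
The resulting 27×18 matrix has rank 18, and its Smith normal form has invariant factors (1,1,1,1,1,1,1,1,1,1,1,1,1,1,1,1,1,2).

From H_k ≅ ker(∂_k) / im(∂_{k+1}) we obtain:

  H_0: rank C_0 − rank ∂_1 = 9 − 8 = 1, and the invariant factors of ∂_1 are all 1, so H_0 ≅ Z.
  H_1: rank ker ∂_1 − rank ∂_2 = (27 − 8) − 18 = 1, and ∂_2 has invariant factor 2 > 1, so H_1 ≅ Z ⊕ Z/2Z.
  H_2: rank ker ∂_2 − rank ∂_3 = (18 − 18) − 0 = 0, and there is no ∂_3, so H_2 ≅ 0.

(K is a triangulation of the Klein bottle.)

H_0 = Z,  H_1 = Z ⊕ Z/2Z,  H_2 = 0.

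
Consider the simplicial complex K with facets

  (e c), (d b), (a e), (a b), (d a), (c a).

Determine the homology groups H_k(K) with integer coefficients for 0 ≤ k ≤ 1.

H_0 ≅ Z,  H_1 ≅ Z^2.

Fix the vertex order a < b < c < d < e and write every simplex with vertices in increasing order. Then dim K = 1 and the simplices of K are:

  0-simplices (5): a, b, c, d, e
  1-simplices (6): ab, ac, ad, ae, bd, ce

giving chain groups C_0 ≅ Z^5, C_1 ≅ Z^6.

The boundary map ∂_1: C_1 → C_0 is given by ∂[p,q] = [q] − [p]. For instance
  ∂ac = c − a.
The 5×6 boundary matrix has rank 4 and Smith normal form diag(1,1,1,1).

Computing H_k = (kernel of ∂_k) / (image of ∂_{k+1}):

  H_0: rank C_0 − rank ∂_1 = 5 − 4 = 1, and the invariant factors of ∂_1 are all 1, so H_0 = Z.
  H_1: rank ker ∂_1 − rank ∂_2 = (6 − 4) − 0 = 2, and there is no ∂_2, so H_1 = Z^2.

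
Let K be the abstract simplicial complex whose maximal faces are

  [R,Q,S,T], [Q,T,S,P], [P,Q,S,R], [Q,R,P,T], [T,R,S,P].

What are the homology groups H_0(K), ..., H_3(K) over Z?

Fix the vertex order P < Q < R < S < T and write every simplex with vertices in increasing order. Then dim K = 3 and the simplices of K are:

  0-simplices (5): P, Q, R, S, T
  1-simplices (10): PQ, PR, PS, PT, QR, QS, QT, RS, RT, ST
  2-simplices (10): PQR, PQS, PQT, PRS, PRT, PST, QRS, QRT, QST, RST
  3-simplices (5): PQRS, PQRT, PQST, PRST, QRST

Hence C_0 ≅ Z^5, C_1 ≅ Z^10, C_2 ≅ Z^10, C_3 ≅ Z^5.

Boundary ∂_1: C_1 → C_0 maps an edge to its endpoints' difference, ∂[p,q] = q − p. For instance
  ∂QS = S − Q.
The resulting 5×10 matrix has rank 4, and its Smith normal form has invariant factors (1,1,1,1).

The boundary map ∂_2: C_2 → C_1 maps a triangle to the signed sum of its edges. For instance
  ∂QRT = RT − QT + QR,
  ∂QST = ST − QT + QS.
The resulting 10×10 matrix has rank 6, and its Smith normal form has invariant factors (1,1,1,1,1,1).

The boundary map ∂_3: C_3 → C_2 sends each 3-simplex σ to the alternating sum Σ_i (−1)^i (σ with its i-th vertex removed). For instance
  ∂PRST = RST − PST + PRT − PRS,
  ∂PQRS = QRS − PRS + PQS − PQR.
The 10×5 boundary matrix has rank 4 and Smith normal form diag(1,1,1,1).

Reading off H_k = ker ∂_k / im ∂_{k+1}:

  H_0: rank C_0 − rank ∂_1 = 5 − 4 = 1, and the invariant factors of ∂_1 are all 1, so H_0 = Z.
  H_1: rank ker ∂_1 − rank ∂_2 = (10 − 4) − 6 = 0, and the invariant factors of ∂_2 are all 1, so H_1 = 0.
  H_2: rank ker ∂_2 − rank ∂_3 = (10 − 6) − 4 = 0, and the invariant factors of ∂_3 are all 1, so H_2 = 0.
  H_3: rank ker ∂_3 − rank ∂_4 = (5 − 4) − 0 = 1, and there is no ∂_4, so H_3 = Z.

H_0 = Z,  H_1 = 0,  H_2 = 0,  H_3 = Z.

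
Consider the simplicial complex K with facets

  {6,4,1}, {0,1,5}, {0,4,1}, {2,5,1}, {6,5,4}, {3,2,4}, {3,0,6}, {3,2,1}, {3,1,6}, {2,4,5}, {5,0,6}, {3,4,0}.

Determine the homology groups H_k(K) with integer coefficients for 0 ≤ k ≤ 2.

We work with the vertex ordering 0 < 1 < 2 < 3 < 4 < 5 < 6. The simplices of K, each written with vertices in increasing order, are:

  0-simplices (7): [0], [1], [2], [3], [4], [5], [6]
  1-simplices (18): [0,1], [0,3], [0,4], [0,5], [0,6], [1,2], [1,3], [1,4], [1,5], [1,6], [2,3], [2,4], [2,5], [3,4], [3,6], [4,5], [4,6], [5,6]
  2-simplices (12): [0,1,4], [0,1,5], [0,3,4], [0,3,6], [0,5,6], [1,2,3], [1,2,5], [1,3,6], [1,4,6], [2,3,4], [2,4,5], [4,5,6]

so the chain groups are C_0 ≅ Z^7, C_1 ≅ Z^18, C_2 ≅ Z^12.

∂_1: C_1 → C_0 maps an edge to its endpoints' difference, ∂[p,q] = q − p.
As a 7×18 matrix over Z this has rank 6, with invariant factors (1,1,1,1,1,1).

The boundary map ∂_2: C_2 → C_1 acts by ∂[p,q,r] = [q,r] − [p,r] + [p,q]. For instance
  ∂[1,2,5] = [2,5] − [1,5] + [1,2],
  ∂[1,2,3] = [2,3] − [1,3] + [1,2].
As a 18×12 matrix over Z this has rank 12, with invariant factors (1,1,1,1,1,1,1,1,1,1,1,2).

Now H_k = ker ∂_k / im ∂_{k+1}, so:

  H_0: rank C_0 − rank ∂_1 = 7 − 6 = 1, and the invariant factors of ∂_1 are all 1, so H_0 = Z.
  H_1: rank ker ∂_1 − rank ∂_2 = (18 − 6) − 12 = 0, and ∂_2 has invariant factor 2 > 1, so H_1 = Z/2.
  H_2: rank ker ∂_2 − rank ∂_3 = (12 − 12) − 0 = 0, and there is no ∂_3, so H_2 = 0.

As a check, the Euler characteristic is 7 − 18 + 12 = 1, which agrees with 1 − 0 + 0 = 1.
(K is a triangulation of the real projective plane RP^2.)

H_0 ≅ Z,  H_1 ≅ Z/2,  H_2 = 0.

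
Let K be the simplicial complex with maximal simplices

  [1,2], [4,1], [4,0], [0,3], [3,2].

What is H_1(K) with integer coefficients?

H_1 = Z.

We work with the vertex ordering 0 < 1 < 2 < 3 < 4. The simplices of K, each written with vertices in increasing order, are:

  0-simplices (5): [0], [1], [2], [3], [4]
  1-simplices (5): [0,3], [0,4], [1,2], [1,4], [2,3]

so the chain groups are C_0 ≅ Z^5, C_1 ≅ Z^5.

The boundary map ∂_1: C_1 → C_0 is given by ∂[p,q] = [q] − [p]. For instance
  ∂[1,2] = [2] − [1].
As a 5×5 matrix over Z this has rank 4, with invariant factors (1,1,1,1).

From H_k ≅ ker(∂_k) / im(∂_{k+1}) we obtain:

  H_1: rank ker ∂_1 − rank ∂_2 = (5 − 4) − 0 = 1, and there is no ∂_2, so H_1 ≅ Z.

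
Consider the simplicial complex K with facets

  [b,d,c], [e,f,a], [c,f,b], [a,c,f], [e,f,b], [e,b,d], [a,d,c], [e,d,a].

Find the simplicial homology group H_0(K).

H_0 = Z.

We work with the vertex ordering a < b < c < d < e < f. The simplices of K, each written with vertices in increasing order, are:

  0-simplices (6): a, b, c, d, e, f
  1-simplices (12): ac, ad, ae, af, bc, bd, be, bf, cd, cf, de, ef
  2-simplices (8): acd, acf, ade, aef, bcd, bcf, bde, bef

Hence C_0 ≅ Z^6, C_1 ≅ Z^12, C_2 ≅ Z^8.

The boundary map ∂_1: C_1 → C_0 is given by ∂[p,q] = [q] − [p].
The 6×12 boundary matrix has rank 5 and Smith normal form diag(1,1,1,1,1).

∂_2: C_2 → C_1 maps a triangle to the signed sum of its edges. For instance
  ∂acf = cf − af + ac,
  ∂ade = de − ae + ad.
The resulting 12×8 matrix has rank 7, and its Smith normal form has invariant factors (1,1,1,1,1,1,1).

Computing H_k = (kernel of ∂_k) / (image of ∂_{k+1}):

  H_0: rank C_0 − rank ∂_1 = 6 − 5 = 1, and the invariant factors of ∂_1 are all 1, so H_0 = Z.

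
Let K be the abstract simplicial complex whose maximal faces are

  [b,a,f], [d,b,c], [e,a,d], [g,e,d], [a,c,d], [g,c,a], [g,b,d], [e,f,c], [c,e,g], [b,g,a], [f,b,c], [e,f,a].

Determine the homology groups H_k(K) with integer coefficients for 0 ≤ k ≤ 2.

Order the vertices as a < b < c < d < e < f < g. Listing each simplex with vertices in this order, K has dimension 2 with simplices:

  0-simplices (7): a, b, c, d, e, f, g
  1-simplices (18): ab, ac, ad, ae, af, ag, bc, bd, bf, bg, cd, ce, cf, cg, de, dg, ef, eg
  2-simplices (12): abf, abg, acd, acg, ade, aef, bcd, bcf, bdg, cef, ceg, deg

so the chain groups are C_0 ≅ Z^7, C_1 ≅ Z^18, C_2 ≅ Z^12.

Boundary ∂_1: C_1 → C_0 is given by ∂[p,q] = [q] − [p].
As a 7×18 matrix over Z this has rank 6, with invariant factors (1,1,1,1,1,1).

The boundary map ∂_2: C_2 → C_1 maps a triangle to the signed sum of its edges. For instance
  ∂abg = bg − ag + ab,
  ∂acd = cd − ad + ac.
The 18×12 boundary matrix has rank 12 and Smith normal form diag(1,1,1,1,1,1,1,1,1,1,1,2).

Reading off H_k = ker ∂_k / im ∂_{k+1}:

  H_0: rank C_0 − rank ∂_1 = 7 − 6 = 1, and the invariant factors of ∂_1 are all 1, so H_0 ≅ Z.
  H_1: rank ker ∂_1 − rank ∂_2 = (18 − 6) − 12 = 0, and ∂_2 has invariant factor 2 > 1, so H_1 ≅ Z_2.
  H_2: rank ker ∂_2 − rank ∂_3 = (12 − 12) − 0 = 0, and there is no ∂_3, so H_2 ≅ 0.

As a check, the Euler characteristic is 7 − 18 + 12 = 1, which agrees with 1 − 0 + 0 = 1.
(K is a triangulation of the real projective plane RP^2.)

H_0 ≅ Z,  H_1 ≅ Z_2,  H_2 = 0.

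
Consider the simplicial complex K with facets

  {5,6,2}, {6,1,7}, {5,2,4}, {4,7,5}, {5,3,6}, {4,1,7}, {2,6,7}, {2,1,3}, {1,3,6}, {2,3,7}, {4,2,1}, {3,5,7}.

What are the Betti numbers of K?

K has 7 vertices, 18 edges, 12 triangles.
rank ∂_0 = 0, rank ∂_1 = 6 ⇒ b_0 = 7 − 0 − 6 = 1; all invariant factors of ∂_1 are 1 so no torsion. So H_0 ≅ Z.
rank ∂_1 = 6, rank ∂_2 = 12 ⇒ b_1 = 18 − 6 − 12 = 0; ∂_2 has invariant factor(s) [2] giving torsion. So H_1 ≅ Z/2.
rank ∂_2 = 12, rank ∂_3 = 0 ⇒ b_2 = 12 − 12 − 0 = 0. So H_2 ≅ 0.

b_0 = 1, b_1 = 0, b_2 = 0.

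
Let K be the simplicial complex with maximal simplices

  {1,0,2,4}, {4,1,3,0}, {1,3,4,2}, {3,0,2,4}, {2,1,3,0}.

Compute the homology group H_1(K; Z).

H_1 = 0.

Order the vertices as 0 < 1 < 2 < 3 < 4. Listing each simplex with vertices in this order, K has dimension 3 with simplices:

  0-simplices (5): [0], [1], [2], [3], [4]
  1-simplices (10): [0,1], [0,2], [0,3], [0,4], [1,2], [1,3], [1,4], [2,3], [2,4], [3,4]
  2-simplices (10): [0,1,2], [0,1,3], [0,1,4], [0,2,3], [0,2,4], [0,3,4], [1,2,3], [1,2,4], [1,3,4], [2,3,4]
  3-simplices (5): [0,1,2,3], [0,1,2,4], [0,1,3,4], [0,2,3,4], [1,2,3,4]

so the chain groups are C_0 ≅ Z^5, C_1 ≅ Z^10, C_2 ≅ Z^10, C_3 ≅ Z^5.

The boundary map ∂_1: C_1 → C_0 sends each edge [p,q] (with p < q) to q − p. For instance
  ∂[0,1] = [1] − [0].
This gives a 5×10 integer matrix of rank 4; reducing to Smith normal form yields diagonal entries (1,1,1,1).

Boundary ∂_2: C_2 → C_1 maps a triangle to the signed sum of its edges. For instance
  ∂[0,2,4] = [2,4] − [0,4] + [0,2],
  ∂[0,2,3] = [2,3] − [0,3] + [0,2].
The resulting 10×10 matrix has rank 6, and its Smith normal form has invariant factors (1,1,1,1,1,1).

Boundary ∂_3: C_3 → C_2 sends each 3-simplex σ to the alternating sum Σ_i (−1)^i (σ with its i-th vertex removed). For instance
  ∂[0,1,3,4] = [1,3,4] − [0,3,4] + [0,1,4] − [0,1,3],
  ∂[1,2,3,4] = [2,3,4] − [1,3,4] + [1,2,4] − [1,2,3].
As a 10×5 matrix over Z this has rank 4, with invariant factors (1,1,1,1).

Reading off H_k = ker ∂_k / im ∂_{k+1}:

  H_1: rank ker ∂_1 − rank ∂_2 = (10 − 4) − 6 = 0, and the invariant factors of ∂_2 are all 1, so H_1 ≅ 0.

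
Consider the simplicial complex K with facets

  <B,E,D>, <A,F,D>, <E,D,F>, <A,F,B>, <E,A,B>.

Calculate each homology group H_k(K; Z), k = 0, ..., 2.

Order the vertices as A < B < D < E < F. Listing each simplex with vertices in this order, K has dimension 2 with simplices:

  0-simplices (5): A, B, D, E, F
  1-simplices (10): AB, AD, AE, AF, BD, BE, BF, DE, DF, EF
  2-simplices (5): ABE, ABF, ADF, BDE, DEF

giving chain groups C_0 ≅ Z^5, C_1 ≅ Z^10, C_2 ≅ Z^5.

Boundary ∂_1: C_1 → C_0 maps an edge to its endpoints' difference, ∂[p,q] = q − p. For instance
  ∂AB = B − A.
This gives a 5×10 integer matrix of rank 4; reducing to Smith normal form yields diagonal entries (1,1,1,1).

∂_2: C_2 → C_1 acts by ∂[p,q,r] = [q,r] − [p,r] + [p,q]. For instance
  ∂ABF = BF − AF + AB,
  ∂ABE = BE − AE + AB.
The 10×5 boundary matrix has rank 5 and Smith normal form diag(1,1,1,1,1).

Reading off H_k = ker ∂_k / im ∂_{k+1}:

  H_0: rank C_0 − rank ∂_1 = 5 − 4 = 1, and the invariant factors of ∂_1 are all 1, so H_0 = Z.
  H_1: rank ker ∂_1 − rank ∂_2 = (10 − 4) − 5 = 1, and the invariant factors of ∂_2 are all 1, so H_1 = Z.
  H_2: rank ker ∂_2 − rank ∂_3 = (5 − 5) − 0 = 0, and there is no ∂_3, so H_2 = 0.

As a check, the Euler characteristic is 5 − 10 + 5 = 0, which agrees with 1 − 1 + 0 = 0.
(K is a triangulation of the Möbius band.)

H_0 = Z,  H_1 = Z,  H_2 = 0.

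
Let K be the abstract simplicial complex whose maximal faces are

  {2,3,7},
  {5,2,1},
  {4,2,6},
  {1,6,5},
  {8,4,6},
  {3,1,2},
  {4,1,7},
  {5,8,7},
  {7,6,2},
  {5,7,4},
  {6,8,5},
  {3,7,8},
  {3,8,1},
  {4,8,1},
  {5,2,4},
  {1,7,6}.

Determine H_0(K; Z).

H_0 ≅ Z.

Take the total order 1 < 2 < 3 < 4 < 5 < 6 < 7 < 8 on the vertex set. Then K (dimension 2) consists of the simplices:

  0-simplices (8): [1], [2], [3], [4], [5], [6], [7], [8]
  1-simplices (24): (24 of them)
  2-simplices (16): [1,2,3], [1,2,5], [1,3,8], [1,4,7], [1,4,8], [1,5,6], [1,6,7], [2,3,7], [2,4,5], [2,4,6], [2,6,7], [3,7,8], [4,5,7], [4,6,8], [5,6,8], [5,7,8]

giving chain groups C_0 ≅ Z^8, C_1 ≅ Z^24, C_2 ≅ Z^16.

The boundary map ∂_1: C_1 → C_0 sends each edge [p,q] (with p < q) to q − p. For instance
  ∂[1,7] = [7] − [1].
As a 8×24 matrix over Z this has rank 7, with invariant factors (1,1,1,1,1,1,1).

The boundary map ∂_2: C_2 → C_1 sends each 2-simplex [p,q,r] to [q,r] − [p,r] + [p,q]. For instance
  ∂[2,3,7] = [3,7] − [2,7] + [2,3],
  ∂[4,5,7] = [5,7] − [4,7] + [4,5].
This gives a 24×16 integer matrix of rank 15; reducing to Smith normal form yields diagonal entries (1,1,1,1,1,1,1,1,1,1,1,1,1,1,1).

Now H_k = ker ∂_k / im ∂_{k+1}, so:

  H_0: rank C_0 − rank ∂_1 = 8 − 7 = 1, and the invariant factors of ∂_1 are all 1, so H_0 = Z.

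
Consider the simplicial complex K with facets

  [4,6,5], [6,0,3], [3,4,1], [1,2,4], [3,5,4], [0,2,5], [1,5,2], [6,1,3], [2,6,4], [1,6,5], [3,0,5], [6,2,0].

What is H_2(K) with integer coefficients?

K has 7 vertices, 18 edges, 12 triangles.
rank ∂_2 = 12, rank ∂_3 = 0 ⇒ b_2 = 12 − 12 − 0 = 0. So H_2 ≅ 0.

H_2 = 0.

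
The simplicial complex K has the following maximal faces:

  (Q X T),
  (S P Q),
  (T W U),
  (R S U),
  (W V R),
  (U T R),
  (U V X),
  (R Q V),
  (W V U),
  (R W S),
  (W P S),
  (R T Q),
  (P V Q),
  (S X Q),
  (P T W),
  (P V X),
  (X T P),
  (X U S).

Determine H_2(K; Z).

We work with the vertex ordering P < Q < R < S < T < U < V < W < X. The simplices of K, each written with vertices in increasing order, are:

  0-simplices (9): P, Q, R, S, T, U, V, W, X
  1-simplices (27): PQ, PS, PT, PV, PW, PX, QR, QS, QT, QV, QX, RS, RT, RU, RV, RW, SU, SW, SX, TU, TW, TX, UV, UW, UX, VW, VX
  2-simplices (18): PQS, PQV, PSW, PTW, PTX, PVX, QRT, QRV, QSX, QTX, RSU, RSW, RTU, RVW, SUX, TUW, UVW, UVX

so the chain groups are C_0 ≅ Z^9, C_1 ≅ Z^27, C_2 ≅ Z^18.

The boundary map ∂_1: C_1 → C_0 is given by ∂[p,q] = [q] − [p]. For instance
  ∂UX = X − U.
As a 9×27 matrix over Z this has rank 8, with invariant factors (1,1,1,1,1,1,1,1).

Boundary ∂_2: C_2 → C_1 maps a triangle to the signed sum of its edges. For instance
  ∂PTW = TW − PW + PT,
  ∂SUX = UX − SX + SU.
The 27×18 boundary matrix has rank 18 and Smith normal form diag(1,1,1,1,1,1,1,1,1,1,1,1,1,1,1,1,1,2).

Now H_k = ker ∂_k / im ∂_{k+1}, so:

  H_2: rank ker ∂_2 − rank ∂_3 = (18 − 18) − 0 = 0, and there is no ∂_3, so H_2 = 0.

H_2 ≅ 0.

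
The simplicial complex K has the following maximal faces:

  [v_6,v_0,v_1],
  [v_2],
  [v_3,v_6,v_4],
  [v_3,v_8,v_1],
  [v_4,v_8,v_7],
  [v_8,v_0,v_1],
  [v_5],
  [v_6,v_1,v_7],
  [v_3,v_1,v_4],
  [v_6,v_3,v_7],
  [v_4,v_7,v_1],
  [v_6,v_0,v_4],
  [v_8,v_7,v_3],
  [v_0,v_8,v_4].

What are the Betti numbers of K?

b_0 = 3, b_1 = 0, b_2 = 0.

Order the vertices as v_0 < v_1 < v_2 < v_3 < v_4 < v_5 < v_6 < v_7 < v_8. Listing each simplex with vertices in this order, K has dimension 2 with simplices:

  0-simplices (9): [v_0], [v_1], [v_2], [v_3], [v_4], [v_5], [v_6], [v_7], [v_8]
  1-simplices (18): (18 of them)
  2-simplices (12): (12 of them)

so the chain groups are C_0 ≅ Z^9, C_1 ≅ Z^18, C_2 ≅ Z^12.

The boundary map ∂_1: C_1 → C_0 sends each edge [p,q] (with p < q) to q − p. For instance
  ∂[v_0,v_1] = [v_1] − [v_0].
The 9×18 boundary matrix has rank 6 and Smith normal form diag(1,1,1,1,1,1).

The boundary map ∂_2: C_2 → C_1 maps a triangle to the signed sum of its edges. For instance
  ∂[v_1,v_3,v_4] = [v_3,v_4] − [v_1,v_4] + [v_1,v_3],
  ∂[v_1,v_4,v_7] = [v_4,v_7] − [v_1,v_7] + [v_1,v_4].
This gives a 18×12 integer matrix of rank 12; reducing to Smith normal form yields diagonal entries (1,1,1,1,1,1,1,1,1,1,1,2).

Now H_k = ker ∂_k / im ∂_{k+1}, so:

  H_0: rank C_0 − rank ∂_1 = 9 − 6 = 3, and the invariant factors of ∂_1 are all 1, so H_0 ≅ Z^3.
  H_1: rank ker ∂_1 − rank ∂_2 = (18 − 6) − 12 = 0, and ∂_2 has invariant factor 2 > 1, so H_1 ≅ Z/2.
  H_2: rank ker ∂_2 − rank ∂_3 = (12 − 12) − 0 = 0, and there is no ∂_3, so H_2 ≅ 0.

(K is a triangulation of the disjoint union of a set of 2 points and the real projective plane RP^2.)

Hence the Betti numbers are b_0 = 3, b_1 = 0, b_2 = 0.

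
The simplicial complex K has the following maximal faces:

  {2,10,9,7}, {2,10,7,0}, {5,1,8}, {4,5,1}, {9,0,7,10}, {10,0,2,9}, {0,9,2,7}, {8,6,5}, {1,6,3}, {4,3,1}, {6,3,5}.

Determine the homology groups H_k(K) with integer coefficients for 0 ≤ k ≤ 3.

H_0 ≅ Z^2,  H_1 ≅ Z,  H_2 = 0,  H_3 ≅ Z.

Take the total order 0 < 1 < 2 < 3 < 4 < 5 < 6 < 7 < 8 < 9 < 10 on the vertex set. Then K (dimension 3) consists of the simplices:

  0-simplices (11): [0], [1], [2], [3], [4], [5], [6], [7], [8], [9], [10]
  1-simplices (22): [0,2], [0,7], [0,9], [0,10], [1,3], [1,4], [1,5], [1,6], [1,8], [2,7], [2,9], [2,10], [3,4], [3,5], [3,6], [4,5], [5,6], [5,8], [6,8], [7,9], [7,10], [9,10]
  2-simplices (16): [0,2,7], [0,2,9], [0,2,10], [0,7,9], [0,7,10], [0,9,10], [1,3,4], [1,3,6], [1,4,5], [1,5,8], [2,7,9], [2,7,10], [2,9,10], [3,5,6], [5,6,8], [7,9,10]
  3-simplices (5): [0,2,7,9], [0,2,7,10], [0,2,9,10], [0,7,9,10], [2,7,9,10]

Hence C_0 ≅ Z^11, C_1 ≅ Z^22, C_2 ≅ Z^16, C_3 ≅ Z^5.

The boundary map ∂_1: C_1 → C_0 sends each edge [p,q] (with p < q) to q − p. For instance
  ∂[1,5] = [5] − [1].
The 11×22 boundary matrix has rank 9 and Smith normal form diag(1,1,1,1,1,1,1,1,1).

Boundary ∂_2: C_2 → C_1 sends each 2-simplex [p,q,r] to [q,r] − [p,r] + [p,q]. For instance
  ∂[0,9,10] = [9,10] − [0,10] + [0,9],
  ∂[5,6,8] = [6,8] − [5,8] + [5,6].
The 22×16 boundary matrix has rank 12 and Smith normal form diag(1,1,1,1,1,1,1,1,1,1,1,1).

The boundary map ∂_3: C_3 → C_2 sends each 3-simplex σ to the alternating sum Σ_i (−1)^i (σ with its i-th vertex removed). For instance
  ∂[0,2,9,10] = [2,9,10] − [0,9,10] + [0,2,10] − [0,2,9],
  ∂[0,7,9,10] = [7,9,10] − [0,9,10] + [0,7,10] − [0,7,9].
The resulting 16×5 matrix has rank 4, and its Smith normal form has invariant factors (1,1,1,1).

Computing H_k = (kernel of ∂_k) / (image of ∂_{k+1}):

  H_0: rank C_0 − rank ∂_1 = 11 − 9 = 2, and the invariant factors of ∂_1 are all 1, so H_0 = Z^2.
  H_1: rank ker ∂_1 − rank ∂_2 = (22 − 9) − 12 = 1, and the invariant factors of ∂_2 are all 1, so H_1 = Z.
  H_2: rank ker ∂_2 − rank ∂_3 = (16 − 12) − 4 = 0, and the invariant factors of ∂_3 are all 1, so H_2 = 0.
  H_3: rank ker ∂_3 − rank ∂_4 = (5 − 4) − 0 = 1, and there is no ∂_4, so H_3 = Z.

As a check, the Euler characteristic is 11 − 22 + 16 − 5 = 0, which agrees with 2 − 1 + 0 − 1 = 0.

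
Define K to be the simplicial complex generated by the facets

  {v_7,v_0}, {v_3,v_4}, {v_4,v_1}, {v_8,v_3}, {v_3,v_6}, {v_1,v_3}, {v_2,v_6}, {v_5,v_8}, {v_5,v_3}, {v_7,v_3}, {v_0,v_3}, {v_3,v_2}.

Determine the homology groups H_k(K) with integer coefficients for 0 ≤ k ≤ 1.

Take the total order v_0 < v_1 < v_2 < v_3 < v_4 < v_5 < v_6 < v_7 < v_8 on the vertex set. Then K (dimension 1) consists of the simplices:

  0-simplices (9): [v_0], [v_1], [v_2], [v_3], [v_4], [v_5], [v_6], [v_7], [v_8]
  1-simplices (12): [v_0,v_3], [v_0,v_7], [v_1,v_3], [v_1,v_4], [v_2,v_3], [v_2,v_6], [v_3,v_4], [v_3,v_5], [v_3,v_6], [v_3,v_7], [v_3,v_8], [v_5,v_8]

Hence C_0 ≅ Z^9, C_1 ≅ Z^12.

∂_1: C_1 → C_0 is given by ∂[p,q] = [q] − [p].
The 9×12 boundary matrix has rank 8 and Smith normal form diag(1,1,1,1,1,1,1,1).

Now H_k = ker ∂_k / im ∂_{k+1}, so:

  H_0: rank C_0 − rank ∂_1 = 9 − 8 = 1, and the invariant factors of ∂_1 are all 1, so H_0 = Z.
  H_1: rank ker ∂_1 − rank ∂_2 = (12 − 8) − 0 = 4, and there is no ∂_2, so H_1 = Z^4.

H_0 ≅ Z,  H_1 ≅ Z^4.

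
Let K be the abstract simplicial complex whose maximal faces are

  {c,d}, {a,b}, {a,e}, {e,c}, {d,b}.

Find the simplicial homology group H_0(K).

Fix the vertex order a < b < c < d < e and write every simplex with vertices in increasing order. Then dim K = 1 and the simplices of K are:

  0-simplices (5): a, b, c, d, e
  1-simplices (5): ab, ae, bd, cd, ce

so the chain groups are C_0 ≅ Z^5, C_1 ≅ Z^5.

The boundary map ∂_1: C_1 → C_0 maps an edge to its endpoints' difference, ∂[p,q] = q − p. For instance
  ∂ab = b − a.
The resulting 5×5 matrix has rank 4, and its Smith normal form has invariant factors (1,1,1,1).

From H_k ≅ ker(∂_k) / im(∂_{k+1}) we obtain:

  H_0: rank C_0 − rank ∂_1 = 5 − 4 = 1, and the invariant factors of ∂_1 are all 1, so H_0 = Z.

H_0 ≅ Z.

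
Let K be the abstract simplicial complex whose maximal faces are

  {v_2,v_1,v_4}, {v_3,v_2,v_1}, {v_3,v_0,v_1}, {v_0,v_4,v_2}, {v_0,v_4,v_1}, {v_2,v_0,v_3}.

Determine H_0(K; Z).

K has 5 vertices, 9 edges, 6 triangles.
rank ∂_0 = 0, rank ∂_1 = 4 ⇒ b_0 = 5 − 0 − 4 = 1; all invariant factors of ∂_1 are 1 so no torsion. So H_0 ≅ Z.

H_0 = Z.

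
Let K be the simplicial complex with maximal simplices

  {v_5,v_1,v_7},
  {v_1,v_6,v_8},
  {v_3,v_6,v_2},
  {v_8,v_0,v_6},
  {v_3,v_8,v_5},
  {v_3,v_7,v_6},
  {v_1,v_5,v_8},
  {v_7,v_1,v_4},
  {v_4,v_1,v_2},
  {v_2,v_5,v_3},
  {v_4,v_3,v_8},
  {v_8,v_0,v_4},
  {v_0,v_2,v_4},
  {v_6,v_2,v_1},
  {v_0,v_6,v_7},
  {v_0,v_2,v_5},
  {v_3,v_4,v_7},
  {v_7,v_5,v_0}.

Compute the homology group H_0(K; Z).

H_0 ≅ Z.

We work with the vertex ordering v_0 < v_1 < v_2 < v_3 < v_4 < v_5 < v_6 < v_7 < v_8. The simplices of K, each written with vertices in increasing order, are:

  0-simplices (9): [v_0], [v_1], [v_2], [v_3], [v_4], [v_5], [v_6], [v_7], [v_8]
  1-simplices (27): (27 of them)
  2-simplices (18): (18 of them)

giving chain groups C_0 ≅ Z^9, C_1 ≅ Z^27, C_2 ≅ Z^18.

∂_1: C_1 → C_0 is given by ∂[p,q] = [q] − [p]. For instance
  ∂[v_1,v_4] = [v_4] − [v_1].
This gives a 9×27 integer matrix of rank 8; reducing to Smith normal form yields diagonal entries (1,1,1,1,1,1,1,1).

The boundary map ∂_2: C_2 → C_1 sends each 2-simplex [p,q,r] to [q,r] − [p,r] + [p,q]. For instance
  ∂[v_3,v_5,v_8] = [v_5,v_8] − [v_3,v_8] + [v_3,v_5],
  ∂[v_1,v_5,v_8] = [v_5,v_8] − [v_1,v_8] + [v_1,v_5].
The resulting 27×18 matrix has rank 17, and its Smith normal form has invariant factors (1,1,1,1,1,1,1,1,1,1,1,1,1,1,1,1,1).

Reading off H_k = ker ∂_k / im ∂_{k+1}:

  H_0: rank C_0 − rank ∂_1 = 9 − 8 = 1, and the invariant factors of ∂_1 are all 1, so H_0 ≅ Z.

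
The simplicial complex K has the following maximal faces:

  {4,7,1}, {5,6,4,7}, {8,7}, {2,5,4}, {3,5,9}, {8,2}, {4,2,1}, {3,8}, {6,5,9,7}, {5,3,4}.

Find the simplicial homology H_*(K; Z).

K has 9 vertices, 20 edges, 12 triangles, 2 3-simplices.
rank ∂_0 = 0, rank ∂_1 = 8 ⇒ b_0 = 9 − 0 − 8 = 1; all invariant factors of ∂_1 are 1 so no torsion. So H_0 ≅ Z.
rank ∂_1 = 8, rank ∂_2 = 10 ⇒ b_1 = 20 − 8 − 10 = 2; all invariant factors of ∂_2 are 1 so no torsion. So H_1 ≅ Z^2.
rank ∂_2 = 10, rank ∂_3 = 2 ⇒ b_2 = 12 − 10 − 2 = 0; all invariant factors of ∂_3 are 1 so no torsion. So H_2 ≅ 0.
rank ∂_3 = 2, rank ∂_4 = 0 ⇒ b_3 = 2 − 2 − 0 = 0. So H_3 ≅ 0.

H_0 ≅ Z,  H_1 ≅ Z^2,  H_2 = 0,  H_3 = 0.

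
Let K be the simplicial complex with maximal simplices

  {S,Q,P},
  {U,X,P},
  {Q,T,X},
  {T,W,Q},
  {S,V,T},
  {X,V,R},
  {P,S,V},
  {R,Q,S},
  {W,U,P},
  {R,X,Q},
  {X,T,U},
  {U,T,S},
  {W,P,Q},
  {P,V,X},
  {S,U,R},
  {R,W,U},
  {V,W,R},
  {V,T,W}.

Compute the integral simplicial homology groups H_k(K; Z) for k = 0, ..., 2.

Order the vertices as P < Q < R < S < T < U < V < W < X. Listing each simplex with vertices in this order, K has dimension 2 with simplices:

  0-simplices (9): P, Q, R, S, T, U, V, W, X
  1-simplices (27): PQ, PS, PU, PV, PW, PX, QR, QS, QT, QW, QX, RS, RU, RV, RW, RX, ST, SU, SV, TU, TV, TW, TX, UW, UX, VW, VX
  2-simplices (18): PQS, PQW, PSV, PUW, PUX, PVX, QRS, QRX, QTW, QTX, RSU, RUW, RVW, RVX, STU, STV, TUX, TVW

so the chain groups are C_0 ≅ Z^9, C_1 ≅ Z^27, C_2 ≅ Z^18.

∂_1: C_1 → C_0 is given by ∂[p,q] = [q] − [p]. For instance
  ∂PW = W − P.
As a 9×27 matrix over Z this has rank 8, with invariant factors (1,1,1,1,1,1,1,1).

The boundary map ∂_2: C_2 → C_1 acts by ∂[p,q,r] = [q,r] − [p,r] + [p,q]. For instance
  ∂QRS = RS − QS + QR,
  ∂QTW = TW − QW + QT.
The 27×18 boundary matrix has rank 17 and Smith normal form diag(1,1,1,1,1,1,1,1,1,1,1,1,1,1,1,1,1).

From H_k ≅ ker(∂_k) / im(∂_{k+1}) we obtain:

  H_0: rank C_0 − rank ∂_1 = 9 − 8 = 1, and the invariant factors of ∂_1 are all 1, so H_0 = Z.
  H_1: rank ker ∂_1 − rank ∂_2 = (27 − 8) − 17 = 2, and the invariant factors of ∂_2 are all 1, so H_1 = Z^2.
  H_2: rank ker ∂_2 − rank ∂_3 = (18 − 17) − 0 = 1, and there is no ∂_3, so H_2 = Z.

H_0 = Z,  H_1 = Z^2,  H_2 = Z.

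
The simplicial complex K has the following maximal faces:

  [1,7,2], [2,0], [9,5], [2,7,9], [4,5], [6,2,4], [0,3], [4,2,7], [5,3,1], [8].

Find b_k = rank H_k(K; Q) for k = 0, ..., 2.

We work with the vertex ordering 0 < 1 < 2 < 3 < 4 < 5 < 6 < 7 < 8 < 9. The simplices of K, each written with vertices in increasing order, are:

  0-simplices (10): [0], [1], [2], [3], [4], [5], [6], [7], [8], [9]
  1-simplices (16): [0,2], [0,3], [1,2], [1,3], [1,5], [1,7], [2,4], [2,6], [2,7], [2,9], [3,5], [4,5], [4,6], [4,7], [5,9], [7,9]
  2-simplices (5): [1,2,7], [1,3,5], [2,4,6], [2,4,7], [2,7,9]

so the chain groups are C_0 ≅ Z^10, C_1 ≅ Z^16, C_2 ≅ Z^5.

∂_1: C_1 → C_0 is given by ∂[p,q] = [q] − [p]. For instance
  ∂[2,6] = [6] − [2].
As a 10×16 matrix over Z this has rank 8, with invariant factors (1,1,1,1,1,1,1,1).

∂_2: C_2 → C_1 maps a triangle to the signed sum of its edges. For instance
  ∂[1,3,5] = [3,5] − [1,5] + [1,3],
  ∂[2,4,6] = [4,6] − [2,6] + [2,4].
This gives a 16×5 integer matrix of rank 5; reducing to Smith normal form yields diagonal entries (1,1,1,1,1).

From H_k ≅ ker(∂_k) / im(∂_{k+1}) we obtain:

  H_0: rank C_0 − rank ∂_1 = 10 − 8 = 2, and the invariant factors of ∂_1 are all 1, so H_0 = Z^2.
  H_1: rank ker ∂_1 − rank ∂_2 = (16 − 8) − 5 = 3, and the invariant factors of ∂_2 are all 1, so H_1 = Z^3.
  H_2: rank ker ∂_2 − rank ∂_3 = (5 − 5) − 0 = 0, and there is no ∂_3, so H_2 = 0.

As a check, the Euler characteristic is 10 − 16 + 5 = -1, which agrees with 2 − 3 + 0 = -1.

Hence the Betti numbers are b_0 = 2, b_1 = 3, b_2 = 0.

b_0 = 2, b_1 = 3, b_2 = 0.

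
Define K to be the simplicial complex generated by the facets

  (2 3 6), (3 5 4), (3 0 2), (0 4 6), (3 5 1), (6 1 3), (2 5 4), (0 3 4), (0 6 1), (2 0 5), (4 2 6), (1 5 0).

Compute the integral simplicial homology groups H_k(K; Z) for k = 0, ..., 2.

H_0 ≅ Z,  H_1 ≅ Z/2,  H_2 = 0.

Fix the vertex order 0 < 1 < 2 < 3 < 4 < 5 < 6 and write every simplex with vertices in increasing order. Then dim K = 2 and the simplices of K are:

  0-simplices (7): [0], [1], [2], [3], [4], [5], [6]
  1-simplices (18): [0,1], [0,2], [0,3], [0,4], [0,5], [0,6], [1,3], [1,5], [1,6], [2,3], [2,4], [2,5], [2,6], [3,4], [3,5], [3,6], [4,5], [4,6]
  2-simplices (12): [0,1,5], [0,1,6], [0,2,3], [0,2,5], [0,3,4], [0,4,6], [1,3,5], [1,3,6], [2,3,6], [2,4,5], [2,4,6], [3,4,5]

Hence C_0 ≅ Z^7, C_1 ≅ Z^18, C_2 ≅ Z^12.

The boundary map ∂_1: C_1 → C_0 maps an edge to its endpoints' difference, ∂[p,q] = q − p.
As a 7×18 matrix over Z this has rank 6, with invariant factors (1,1,1,1,1,1).

The boundary map ∂_2: C_2 → C_1 sends each 2-simplex [p,q,r] to [q,r] − [p,r] + [p,q]. For instance
  ∂[2,4,6] = [4,6] − [2,6] + [2,4],
  ∂[1,3,6] = [3,6] − [1,6] + [1,3].
This gives a 18×12 integer matrix of rank 12; reducing to Smith normal form yields diagonal entries (1,1,1,1,1,1,1,1,1,1,1,2).

From H_k ≅ ker(∂_k) / im(∂_{k+1}) we obtain:

  H_0: rank C_0 − rank ∂_1 = 7 − 6 = 1, and the invariant factors of ∂_1 are all 1, so H_0 ≅ Z.
  H_1: rank ker ∂_1 − rank ∂_2 = (18 − 6) − 12 = 0, and ∂_2 has invariant factor 2 > 1, so H_1 ≅ Z/2.
  H_2: rank ker ∂_2 − rank ∂_3 = (12 − 12) − 0 = 0, and there is no ∂_3, so H_2 ≅ 0.

As a check, the Euler characteristic is 7 − 18 + 12 = 1, which agrees with 1 − 0 + 0 = 1.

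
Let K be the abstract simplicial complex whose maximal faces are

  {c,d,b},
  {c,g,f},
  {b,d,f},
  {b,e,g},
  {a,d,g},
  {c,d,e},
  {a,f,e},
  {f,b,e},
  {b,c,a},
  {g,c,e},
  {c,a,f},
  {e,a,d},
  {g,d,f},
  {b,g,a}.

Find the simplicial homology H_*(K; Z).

H_0 = Z,  H_1 = Z^2,  H_2 = Z.

We work with the vertex ordering a < b < c < d < e < f < g. The simplices of K, each written with vertices in increasing order, are:

  0-simplices (7): a, b, c, d, e, f, g
  1-simplices (21): ab, ac, ad, ae, af, ag, bc, bd, be, bf, bg, cd, ce, cf, cg, de, df, dg, ef, eg, fg
  2-simplices (14): abc, abg, acf, ade, adg, aef, bcd, bdf, bef, beg, cde, ceg, cfg, dfg

Hence C_0 ≅ Z^7, C_1 ≅ Z^21, C_2 ≅ Z^14.

Boundary ∂_1: C_1 → C_0 maps an edge to its endpoints' difference, ∂[p,q] = q − p. For instance
  ∂ae = e − a.
The 7×21 boundary matrix has rank 6 and Smith normal form diag(1,1,1,1,1,1).

∂_2: C_2 → C_1 maps a triangle to the signed sum of its edges. For instance
  ∂bef = ef − bf + be,
  ∂bdf = df − bf + bd.
As a 21×14 matrix over Z this has rank 13, with invariant factors (1,1,1,1,1,1,1,1,1,1,1,1,1).

Computing H_k = (kernel of ∂_k) / (image of ∂_{k+1}):

  H_0: rank C_0 − rank ∂_1 = 7 − 6 = 1, and the invariant factors of ∂_1 are all 1, so H_0 = Z.
  H_1: rank ker ∂_1 − rank ∂_2 = (21 − 6) − 13 = 2, and the invariant factors of ∂_2 are all 1, so H_1 = Z^2.
  H_2: rank ker ∂_2 − rank ∂_3 = (14 − 13) − 0 = 1, and there is no ∂_3, so H_2 = Z.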